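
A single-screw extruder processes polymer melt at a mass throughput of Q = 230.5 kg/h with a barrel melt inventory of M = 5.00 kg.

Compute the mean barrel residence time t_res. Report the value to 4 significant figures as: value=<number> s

Convert throughput: Q = 230.5 kg/h = 230.5/3600 = 0.0640278 kg/s
Mean residence time: t_res = M/Q_s = 5.00 kg / 0.0640278 kg/s = 78.0911 s

value=78.09 s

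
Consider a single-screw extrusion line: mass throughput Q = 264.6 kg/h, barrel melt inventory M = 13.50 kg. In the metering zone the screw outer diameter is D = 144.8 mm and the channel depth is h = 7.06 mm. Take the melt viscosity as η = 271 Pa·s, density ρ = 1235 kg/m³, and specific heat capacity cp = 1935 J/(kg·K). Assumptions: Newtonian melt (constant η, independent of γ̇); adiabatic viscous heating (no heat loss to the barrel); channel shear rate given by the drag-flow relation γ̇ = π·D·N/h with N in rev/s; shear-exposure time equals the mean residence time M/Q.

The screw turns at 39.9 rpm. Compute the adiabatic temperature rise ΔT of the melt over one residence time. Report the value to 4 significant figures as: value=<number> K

value=38.24 K

Convert throughput: Q = 264.6 kg/h = 264.6/3600 = 0.0735 kg/s
t_res = M / Q_s = 13.50 ÷ 0.0735 = 183.673 s
Geometry in metres: D = 144.8 mm → 0.1448 m, h = 7.06 mm → 0.00706 m; screw speed N = 39.9 rpm = 0.665 rev/s
γ̇ = π D N / h = (π)(0.1448)(0.665) / 0.00706 = 42.8485 s⁻¹
ΔT = η·γ̇²·t_res/(ρ·cp) = [271 × 42.8485² × 183.673] / [1235 × 1935] = 38.2418 K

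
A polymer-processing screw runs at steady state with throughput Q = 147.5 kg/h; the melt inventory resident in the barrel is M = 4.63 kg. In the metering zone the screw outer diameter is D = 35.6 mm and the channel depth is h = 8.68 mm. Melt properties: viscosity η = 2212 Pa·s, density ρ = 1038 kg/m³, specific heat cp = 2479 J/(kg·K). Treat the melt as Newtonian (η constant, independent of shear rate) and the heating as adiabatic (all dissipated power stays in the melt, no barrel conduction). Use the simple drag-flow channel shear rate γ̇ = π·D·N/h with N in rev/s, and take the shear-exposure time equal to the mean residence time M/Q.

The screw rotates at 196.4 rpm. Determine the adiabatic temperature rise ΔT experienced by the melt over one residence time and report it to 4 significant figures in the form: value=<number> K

value=172.8 K

Convert throughput: Q = 147.5 kg/h = 147.5/3600 = 0.0409722 kg/s
t_res = M / Q_s = 4.63 / 0.0409722 = 113.003 s
Geometry in metres: D = 35.6 mm → 0.0356 m, h = 8.68 mm → 0.00868 m; screw speed N = 196.4 rpm = 3.27333 rev/s
Shear rate: γ̇ = πDN/h = π·0.0356·3.27333/0.00868 = 42.1765 s⁻¹
ΔT = η·γ̇²·t_res / (ρ·cp) = 2212 · (42.1765)² · 113.003 / (1038 · 2479) = 172.8 K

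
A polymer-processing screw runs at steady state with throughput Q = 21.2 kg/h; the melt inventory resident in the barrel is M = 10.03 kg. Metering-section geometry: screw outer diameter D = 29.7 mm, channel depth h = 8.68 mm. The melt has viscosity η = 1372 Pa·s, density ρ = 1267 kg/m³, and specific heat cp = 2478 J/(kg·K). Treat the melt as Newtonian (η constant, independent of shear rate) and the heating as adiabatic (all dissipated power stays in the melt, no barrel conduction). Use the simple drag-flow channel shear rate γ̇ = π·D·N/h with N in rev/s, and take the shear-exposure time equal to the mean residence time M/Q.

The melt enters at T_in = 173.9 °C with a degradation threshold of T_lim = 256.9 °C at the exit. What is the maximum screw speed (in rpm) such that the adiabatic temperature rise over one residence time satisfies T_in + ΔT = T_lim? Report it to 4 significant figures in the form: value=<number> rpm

value=58.94 rpm

Convert throughput: Q = 21.2 kg/h = 21.2/3600 = 0.00588889 kg/s
Mean residence time: t_res = M/Q_s = 10.03 kg / 0.00588889 kg/s = 1703.21 s
Geometry in SI: D = 29.7 mm → 0.0297 m, h = 8.68 mm → 0.00868 m
ΔT_a = T_lim − T_in = 256.9 °C − 173.9 °C = 83 K
γ̇_max² = ΔT_a·ρ·cp / (η·t_res) = [83 × 1267 × 2478] / [1372 × 1703.21] = 111.515 s⁻²
γ̇_max = √111.515 = 10.5601 s⁻¹
N_max = γ̇_max h / (πD) = 10.5601·0.00868/(π·0.0297) = 0.982382 rev/s → ×60 = 58.9429 rpm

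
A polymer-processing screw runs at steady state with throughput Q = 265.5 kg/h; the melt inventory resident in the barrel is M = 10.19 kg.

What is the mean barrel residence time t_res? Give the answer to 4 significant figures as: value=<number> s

value=138.2 s

Convert throughput: Q = 265.5 kg/h = 265.5/3600 = 0.07375 kg/s
Mean residence time: t_res = M/Q_s = 10.19 kg / 0.07375 kg/s = 138.169 s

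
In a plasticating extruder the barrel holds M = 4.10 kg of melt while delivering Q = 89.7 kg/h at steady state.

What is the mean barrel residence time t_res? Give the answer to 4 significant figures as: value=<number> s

Convert throughput: Q = 89.7 kg/h = 89.7/3600 = 0.0249167 kg/s
t_res = M / Q_s = 4.10 / 0.0249167 = 164.548 s

value=164.5 s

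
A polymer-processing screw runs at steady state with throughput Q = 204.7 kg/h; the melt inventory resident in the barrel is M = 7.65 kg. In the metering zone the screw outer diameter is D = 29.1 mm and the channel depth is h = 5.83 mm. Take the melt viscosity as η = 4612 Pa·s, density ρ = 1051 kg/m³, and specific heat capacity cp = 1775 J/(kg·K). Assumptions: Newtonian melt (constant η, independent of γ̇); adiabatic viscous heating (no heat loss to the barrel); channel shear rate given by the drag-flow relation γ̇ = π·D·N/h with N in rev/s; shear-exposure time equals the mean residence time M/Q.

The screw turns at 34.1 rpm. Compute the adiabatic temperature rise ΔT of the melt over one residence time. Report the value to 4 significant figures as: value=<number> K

value=26.42 K

Q_s = Q / 3600 = 204.7 / 3600 = 0.0568611 kg/s
Mean residence time: t_res = M/Q_s = 7.65 kg / 0.0568611 kg/s = 134.538 s
Convert to SI: D = 0.0291 m, h = 0.00583 m, N = 34.1/60 = 0.568333 rev/s
γ̇ = π·D·N / h = π · 0.0291 · 0.568333 / 0.00583 = 8.91205 s⁻¹
Adiabatic rise: ΔT = η γ̇² t_res / (ρ cp) = 4612·(8.91205)²·134.538 / (1051·1775) = 26.4173 K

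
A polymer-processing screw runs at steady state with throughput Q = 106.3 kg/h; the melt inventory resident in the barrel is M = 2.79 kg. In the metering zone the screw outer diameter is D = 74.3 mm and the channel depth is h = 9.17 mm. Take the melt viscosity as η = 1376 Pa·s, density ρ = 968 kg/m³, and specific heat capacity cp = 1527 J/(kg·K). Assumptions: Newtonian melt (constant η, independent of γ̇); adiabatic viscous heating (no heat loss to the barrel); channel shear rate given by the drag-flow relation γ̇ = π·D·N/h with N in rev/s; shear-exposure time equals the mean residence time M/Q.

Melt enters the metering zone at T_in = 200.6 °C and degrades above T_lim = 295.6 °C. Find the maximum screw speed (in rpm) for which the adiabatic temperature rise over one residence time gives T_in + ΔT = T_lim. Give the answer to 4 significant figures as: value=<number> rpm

value=77.46 rpm

Throughput in SI: Q_s = 106.3 kg/h ÷ 3600 s/h = 0.0295278 kg/s
Mean residence time: t_res = M/Q_s = 2.79 kg / 0.0295278 kg/s = 94.4873 s
D = 74.3 mm = 0.0743 m;  h = 9.17 mm = 0.00917 m
ΔT_a = T_lim − T_in = 295.6 °C − 200.6 °C = 95 K
γ̇_max² = ΔT_a·ρ·cp / (η·t_res) = [95 × 968 × 1527] / [1376 × 94.4873] = 1080.06 s⁻²
Take the square root: γ̇_max = √(1080.06) = 32.8642 s⁻¹
Solve γ̇ = πDN/h for N: N_max = γ̇_max·h/(π·D) = 32.8642 × 0.00917 / (π × 0.0743) = 1.29108 rev/s = 77.4649 rpm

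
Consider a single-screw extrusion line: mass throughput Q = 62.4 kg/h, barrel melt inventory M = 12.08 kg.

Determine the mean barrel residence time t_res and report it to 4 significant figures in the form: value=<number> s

Convert throughput: Q = 62.4 kg/h = 62.4/3600 = 0.0173333 kg/s
t_res = M / Q_s = 12.08 / 0.0173333 = 696.923 s

value=696.9 s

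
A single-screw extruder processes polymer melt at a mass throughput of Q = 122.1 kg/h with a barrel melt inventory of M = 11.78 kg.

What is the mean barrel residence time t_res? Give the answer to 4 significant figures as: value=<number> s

value=347.3 s

Throughput in SI: Q_s = 122.1 kg/h ÷ 3600 s/h = 0.0339167 kg/s
t_res = M / Q_s = 11.78 ÷ 0.0339167 = 347.322 s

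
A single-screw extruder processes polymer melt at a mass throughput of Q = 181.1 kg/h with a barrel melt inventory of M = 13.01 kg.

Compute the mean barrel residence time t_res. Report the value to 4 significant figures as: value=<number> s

value=258.6 s

Q_s = Q / 3600 = 181.1 / 3600 = 0.0503056 kg/s
Mean residence time: t_res = M/Q_s = 13.01 kg / 0.0503056 kg/s = 258.62 s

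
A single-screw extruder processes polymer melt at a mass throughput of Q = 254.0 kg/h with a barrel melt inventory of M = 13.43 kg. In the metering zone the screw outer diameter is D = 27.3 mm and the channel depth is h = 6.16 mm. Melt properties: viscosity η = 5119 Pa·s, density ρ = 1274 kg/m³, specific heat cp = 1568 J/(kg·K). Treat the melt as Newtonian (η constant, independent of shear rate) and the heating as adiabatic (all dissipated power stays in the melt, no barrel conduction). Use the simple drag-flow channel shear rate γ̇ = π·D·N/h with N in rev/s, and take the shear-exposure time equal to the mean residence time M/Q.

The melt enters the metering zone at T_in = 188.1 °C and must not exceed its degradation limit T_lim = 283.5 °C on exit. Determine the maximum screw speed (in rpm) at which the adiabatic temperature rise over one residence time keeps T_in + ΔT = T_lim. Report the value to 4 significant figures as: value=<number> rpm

Convert throughput: Q = 254.0 kg/h = 254.0/3600 = 0.0705556 kg/s
t_res = M / Q_s = 13.43 / 0.0705556 = 190.346 s
D = 27.3 mm = 0.0273 m;  h = 6.16 mm = 0.00616 m
ΔT_a = T_lim − T_in = 283.5 °C − 188.1 °C = 95.4 K
γ̇_max² = ΔT_a·ρ·cp / (η·t_res) = [95.4 × 1274 × 1568] / [5119 × 190.346] = 195.584 s⁻²
Take the square root: γ̇_max = √(195.584) = 13.9851 s⁻¹
N_max = γ̇_max h / (πD) = 13.9851·0.00616/(π·0.0273) = 1.00447 rev/s → ×60 = 60.2679 rpm

value=60.27 rpm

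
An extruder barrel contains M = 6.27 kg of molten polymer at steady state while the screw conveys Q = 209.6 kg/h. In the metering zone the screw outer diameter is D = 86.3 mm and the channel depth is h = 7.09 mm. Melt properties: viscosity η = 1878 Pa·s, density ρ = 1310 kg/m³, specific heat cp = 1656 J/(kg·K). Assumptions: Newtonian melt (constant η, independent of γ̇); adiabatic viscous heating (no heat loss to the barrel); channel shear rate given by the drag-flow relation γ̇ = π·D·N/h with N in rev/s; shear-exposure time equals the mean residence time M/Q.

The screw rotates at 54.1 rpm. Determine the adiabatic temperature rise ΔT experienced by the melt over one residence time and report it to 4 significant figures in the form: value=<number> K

Convert throughput: Q = 209.6 kg/h = 209.6/3600 = 0.0582222 kg/s
Mean residence time: t_res = M/Q_s = 6.27 kg / 0.0582222 kg/s = 107.691 s
Geometry in metres: D = 86.3 mm → 0.0863 m, h = 7.09 mm → 0.00709 m; screw speed N = 54.1 rpm = 0.901667 rev/s
γ̇ = π D N / h = (π)(0.0863)(0.901667) / 0.00709 = 34.4795 s⁻¹
Adiabatic rise: ΔT = η γ̇² t_res / (ρ cp) = 1878·(34.4795)²·107.691 / (1310·1656) = 110.832 K

value=110.8 K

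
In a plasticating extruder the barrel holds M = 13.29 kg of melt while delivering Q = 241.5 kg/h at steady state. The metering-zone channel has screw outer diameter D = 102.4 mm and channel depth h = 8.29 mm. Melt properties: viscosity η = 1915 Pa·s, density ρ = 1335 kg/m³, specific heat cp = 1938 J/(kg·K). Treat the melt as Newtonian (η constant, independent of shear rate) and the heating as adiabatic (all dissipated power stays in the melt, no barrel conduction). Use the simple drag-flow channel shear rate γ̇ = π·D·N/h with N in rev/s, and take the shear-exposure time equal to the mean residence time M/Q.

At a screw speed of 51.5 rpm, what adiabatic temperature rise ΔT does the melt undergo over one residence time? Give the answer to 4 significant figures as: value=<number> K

Throughput in SI: Q_s = 241.5 kg/h ÷ 3600 s/h = 0.0670833 kg/s
Mean residence time: t_res = M/Q_s = 13.29 kg / 0.0670833 kg/s = 198.112 s
Convert to SI: D = 0.1024 m, h = 0.00829 m, N = 51.5/60 = 0.858333 rev/s
γ̇ = π D N / h = (π)(0.1024)(0.858333) / 0.00829 = 33.3082 s⁻¹
Adiabatic rise: ΔT = η γ̇² t_res / (ρ cp) = 1915·(33.3082)²·198.112 / (1335·1938) = 162.685 K

value=162.7 K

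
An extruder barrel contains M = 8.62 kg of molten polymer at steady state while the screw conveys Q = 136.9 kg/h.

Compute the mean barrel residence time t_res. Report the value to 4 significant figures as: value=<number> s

value=226.7 s

Throughput in SI: Q_s = 136.9 kg/h ÷ 3600 s/h = 0.0380278 kg/s
Mean residence time: t_res = M/Q_s = 8.62 kg / 0.0380278 kg/s = 226.676 s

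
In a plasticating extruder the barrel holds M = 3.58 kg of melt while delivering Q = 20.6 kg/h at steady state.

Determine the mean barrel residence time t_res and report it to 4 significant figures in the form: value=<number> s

Throughput in SI: Q_s = 20.6 kg/h ÷ 3600 s/h = 0.00572222 kg/s
t_res = M / Q_s = 3.58 ÷ 0.00572222 = 625.631 s

value=625.6 s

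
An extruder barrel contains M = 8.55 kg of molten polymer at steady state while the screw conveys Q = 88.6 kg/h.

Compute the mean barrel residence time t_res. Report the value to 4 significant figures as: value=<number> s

Q_s = Q / 3600 = 88.6 / 3600 = 0.0246111 kg/s
t_res = M / Q_s = 8.55 ÷ 0.0246111 = 347.404 s

value=347.4 s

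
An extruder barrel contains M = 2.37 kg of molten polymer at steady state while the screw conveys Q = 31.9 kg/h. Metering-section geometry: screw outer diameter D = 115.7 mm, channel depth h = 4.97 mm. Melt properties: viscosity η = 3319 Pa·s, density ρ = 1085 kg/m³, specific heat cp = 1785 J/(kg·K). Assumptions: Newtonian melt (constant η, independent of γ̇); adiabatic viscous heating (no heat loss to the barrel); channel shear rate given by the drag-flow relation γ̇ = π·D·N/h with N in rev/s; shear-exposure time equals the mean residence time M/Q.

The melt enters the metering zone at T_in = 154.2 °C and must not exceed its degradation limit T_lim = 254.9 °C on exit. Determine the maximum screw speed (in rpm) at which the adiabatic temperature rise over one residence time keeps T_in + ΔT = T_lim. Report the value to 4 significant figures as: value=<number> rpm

value=12.16 rpm

Convert throughput: Q = 31.9 kg/h = 31.9/3600 = 0.00886111 kg/s
t_res = M / Q_s = 2.37 ÷ 0.00886111 = 267.461 s
Geometry in SI: D = 115.7 mm → 0.1157 m, h = 4.97 mm → 0.00497 m
ΔT_a = T_lim − T_in = 254.9 °C − 154.2 °C = 100.7 K
γ̇_max² = ΔT_a·ρ·cp / (η·t_res) = [100.7 × 1085 × 1785] / [3319 × 267.461] = 219.7 s⁻²
Take the square root: γ̇_max = √(219.7) = 14.8223 s⁻¹
N_max = γ̇_max h / (πD) = 14.8223·0.00497/(π·0.1157) = 0.202669 rev/s → ×60 = 12.1602 rpm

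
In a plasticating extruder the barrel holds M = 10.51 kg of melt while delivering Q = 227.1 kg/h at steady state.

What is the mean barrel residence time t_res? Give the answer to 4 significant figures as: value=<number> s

value=166.6 s

Convert throughput: Q = 227.1 kg/h = 227.1/3600 = 0.0630833 kg/s
t_res = M / Q_s = 10.51 ÷ 0.0630833 = 166.605 s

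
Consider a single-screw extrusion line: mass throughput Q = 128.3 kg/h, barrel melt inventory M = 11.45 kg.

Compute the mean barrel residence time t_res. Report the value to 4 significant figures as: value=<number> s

value=321.3 s

Throughput in SI: Q_s = 128.3 kg/h ÷ 3600 s/h = 0.0356389 kg/s
t_res = M / Q_s = 11.45 ÷ 0.0356389 = 321.278 s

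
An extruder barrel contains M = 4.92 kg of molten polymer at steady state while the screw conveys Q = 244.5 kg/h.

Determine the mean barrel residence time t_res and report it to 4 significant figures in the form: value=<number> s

value=72.44 s

Q_s = Q / 3600 = 244.5 / 3600 = 0.0679167 kg/s
Mean residence time: t_res = M/Q_s = 4.92 kg / 0.0679167 kg/s = 72.4417 s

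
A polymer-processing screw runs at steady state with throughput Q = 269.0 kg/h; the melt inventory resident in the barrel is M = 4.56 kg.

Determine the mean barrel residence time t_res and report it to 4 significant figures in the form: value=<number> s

value=61.03 s

Q_s = Q / 3600 = 269.0 / 3600 = 0.0747222 kg/s
Mean residence time: t_res = M/Q_s = 4.56 kg / 0.0747222 kg/s = 61.026 s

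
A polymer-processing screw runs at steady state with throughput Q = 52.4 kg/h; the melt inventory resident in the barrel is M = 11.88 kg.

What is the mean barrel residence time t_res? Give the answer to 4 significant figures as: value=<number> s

value=816.2 s

Q_s = Q / 3600 = 52.4 / 3600 = 0.0145556 kg/s
t_res = M / Q_s = 11.88 ÷ 0.0145556 = 816.183 s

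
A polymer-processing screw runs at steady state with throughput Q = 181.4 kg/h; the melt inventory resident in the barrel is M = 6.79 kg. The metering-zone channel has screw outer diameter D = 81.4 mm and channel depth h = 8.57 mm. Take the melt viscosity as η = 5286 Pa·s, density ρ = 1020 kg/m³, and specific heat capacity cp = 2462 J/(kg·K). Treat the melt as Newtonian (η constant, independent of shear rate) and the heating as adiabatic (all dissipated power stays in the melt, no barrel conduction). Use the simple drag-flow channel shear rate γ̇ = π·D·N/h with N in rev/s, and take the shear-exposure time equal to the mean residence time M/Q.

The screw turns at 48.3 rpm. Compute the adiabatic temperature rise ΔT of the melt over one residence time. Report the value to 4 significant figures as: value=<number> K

value=163.7 K

Q_s = Q / 3600 = 181.4 / 3600 = 0.0503889 kg/s
Mean residence time: t_res = M/Q_s = 6.79 kg / 0.0503889 kg/s = 134.752 s
Geometry in metres: D = 81.4 mm → 0.0814 m, h = 8.57 mm → 0.00857 m; screw speed N = 48.3 rpm = 0.805 rev/s
γ̇ = π·D·N / h = π · 0.0814 · 0.805 / 0.00857 = 24.0209 s⁻¹
Adiabatic rise: ΔT = η γ̇² t_res / (ρ cp) = 5286·(24.0209)²·134.752 / (1020·2462) = 163.664 K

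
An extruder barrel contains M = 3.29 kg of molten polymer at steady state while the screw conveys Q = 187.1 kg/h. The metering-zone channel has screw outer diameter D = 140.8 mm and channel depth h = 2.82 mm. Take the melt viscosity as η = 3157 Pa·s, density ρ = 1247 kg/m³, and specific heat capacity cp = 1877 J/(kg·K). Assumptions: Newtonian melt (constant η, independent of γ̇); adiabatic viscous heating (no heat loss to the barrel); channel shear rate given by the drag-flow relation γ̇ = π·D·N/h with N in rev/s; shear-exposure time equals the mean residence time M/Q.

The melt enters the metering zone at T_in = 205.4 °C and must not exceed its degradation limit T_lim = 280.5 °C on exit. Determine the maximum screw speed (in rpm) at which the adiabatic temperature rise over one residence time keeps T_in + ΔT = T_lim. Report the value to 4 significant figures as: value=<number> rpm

Q_s = Q / 3600 = 187.1 / 3600 = 0.0519722 kg/s
t_res = M / Q_s = 3.29 ÷ 0.0519722 = 63.303 s
D = 140.8 mm = 0.1408 m;  h = 2.82 mm = 0.00282 m
ΔT_a = T_lim − T_in = 280.5 − 205.4 = 75.1 K
γ̇_max² = ΔT_a·ρ·cp / (η·t_res) = [75.1 × 1247 × 1877] / [3157 × 63.303] = 879.572 s⁻²
γ̇_max = √879.572 = 29.6576 s⁻¹
Solve γ̇ = πDN/h for N: N_max = γ̇_max·h/(π·D) = 29.6576 × 0.00282 / (π × 0.1408) = 0.189074 rev/s = 11.3445 rpm

value=11.34 rpm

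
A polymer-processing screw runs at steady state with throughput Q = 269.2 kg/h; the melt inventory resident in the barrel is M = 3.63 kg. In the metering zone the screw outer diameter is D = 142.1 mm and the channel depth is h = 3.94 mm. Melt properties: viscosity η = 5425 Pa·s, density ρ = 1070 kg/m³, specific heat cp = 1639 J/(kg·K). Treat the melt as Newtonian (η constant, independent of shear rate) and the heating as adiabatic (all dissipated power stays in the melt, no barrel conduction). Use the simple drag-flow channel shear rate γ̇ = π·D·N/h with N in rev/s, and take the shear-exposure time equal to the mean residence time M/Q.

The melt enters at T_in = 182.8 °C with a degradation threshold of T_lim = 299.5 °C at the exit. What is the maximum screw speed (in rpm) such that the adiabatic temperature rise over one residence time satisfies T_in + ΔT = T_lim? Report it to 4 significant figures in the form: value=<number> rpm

value=14.76 rpm

Convert throughput: Q = 269.2 kg/h = 269.2/3600 = 0.0747778 kg/s
t_res = M / Q_s = 3.63 ÷ 0.0747778 = 48.5438 s
Convert to metres: D = 0.1421 m, h = 0.00394 m
ΔT_a = T_lim − T_in = 299.5 °C − 182.8 °C = 116.7 K
γ̇_max² = ΔT_a·ρ·cp / (η·t_res) = [116.7 × 1070 × 1639] / [5425 × 48.5438] = 777.141 s⁻²
γ̇_max = √777.141 = 27.8772 s⁻¹
N_max = γ̇_max h / (πD) = 27.8772·0.00394/(π·0.1421) = 0.246038 rev/s → ×60 = 14.7623 rpm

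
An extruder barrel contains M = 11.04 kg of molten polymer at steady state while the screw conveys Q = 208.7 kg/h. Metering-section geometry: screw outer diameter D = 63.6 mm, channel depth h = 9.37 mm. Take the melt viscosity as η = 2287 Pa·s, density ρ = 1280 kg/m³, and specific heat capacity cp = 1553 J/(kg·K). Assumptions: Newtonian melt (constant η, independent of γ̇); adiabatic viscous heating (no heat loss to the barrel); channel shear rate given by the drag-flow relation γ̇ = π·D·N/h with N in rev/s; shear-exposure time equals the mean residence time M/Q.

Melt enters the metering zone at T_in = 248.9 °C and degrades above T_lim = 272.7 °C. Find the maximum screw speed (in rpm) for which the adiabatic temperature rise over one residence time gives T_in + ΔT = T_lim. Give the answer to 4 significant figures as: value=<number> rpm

value=29.33 rpm

Convert throughput: Q = 208.7 kg/h = 208.7/3600 = 0.0579722 kg/s
t_res = M / Q_s = 11.04 ÷ 0.0579722 = 190.436 s
Geometry in SI: D = 63.6 mm → 0.0636 m, h = 9.37 mm → 0.00937 m
ΔT_a = T_lim − T_in = 272.7 − 248.9 = 23.8 K
γ̇_max² = ΔT_a·ρ·cp / (η·t_res) = [23.8 × 1280 × 1553] / [2287 × 190.436] = 108.628 s⁻²
γ̇_max = sqrt(108.628) = 10.4225 s⁻¹
Solve γ̇ = πDN/h for N: N_max = γ̇_max·h/(π·D) = 10.4225 × 0.00937 / (π × 0.0636) = 0.48877 rev/s = 29.3262 rpm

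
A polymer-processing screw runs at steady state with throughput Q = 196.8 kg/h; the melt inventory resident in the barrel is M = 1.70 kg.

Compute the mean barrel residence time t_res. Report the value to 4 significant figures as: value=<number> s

Throughput in SI: Q_s = 196.8 kg/h ÷ 3600 s/h = 0.0546667 kg/s
Mean residence time: t_res = M/Q_s = 1.70 kg / 0.0546667 kg/s = 31.0976 s

value=31.10 s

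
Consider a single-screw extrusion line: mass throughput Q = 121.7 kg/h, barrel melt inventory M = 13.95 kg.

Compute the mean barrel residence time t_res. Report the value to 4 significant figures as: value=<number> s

value=412.7 s

Throughput in SI: Q_s = 121.7 kg/h ÷ 3600 s/h = 0.0338056 kg/s
t_res = M / Q_s = 13.95 ÷ 0.0338056 = 412.654 s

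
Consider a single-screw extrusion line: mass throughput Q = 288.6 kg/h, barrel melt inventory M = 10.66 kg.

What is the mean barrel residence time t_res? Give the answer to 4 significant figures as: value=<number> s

Throughput in SI: Q_s = 288.6 kg/h ÷ 3600 s/h = 0.0801667 kg/s
t_res = M / Q_s = 10.66 ÷ 0.0801667 = 132.973 s

value=133.0 s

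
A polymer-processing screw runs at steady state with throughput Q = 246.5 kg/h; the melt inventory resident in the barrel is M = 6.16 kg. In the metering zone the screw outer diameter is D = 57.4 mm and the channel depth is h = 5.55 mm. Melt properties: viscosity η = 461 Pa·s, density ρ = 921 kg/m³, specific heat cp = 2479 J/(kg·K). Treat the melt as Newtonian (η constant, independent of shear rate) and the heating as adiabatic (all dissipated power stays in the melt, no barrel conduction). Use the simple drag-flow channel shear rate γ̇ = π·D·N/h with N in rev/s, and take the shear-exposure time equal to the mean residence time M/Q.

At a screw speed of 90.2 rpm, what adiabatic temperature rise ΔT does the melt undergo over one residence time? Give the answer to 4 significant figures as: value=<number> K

value=43.34 K

Throughput in SI: Q_s = 246.5 kg/h ÷ 3600 s/h = 0.0684722 kg/s
Mean residence time: t_res = M/Q_s = 6.16 kg / 0.0684722 kg/s = 89.9635 s
Convert to SI: D = 0.0574 m, h = 0.00555 m, N = 90.2/60 = 1.50333 rev/s
Shear rate: γ̇ = πDN/h = π·0.0574·1.50333/0.00555 = 48.8454 s⁻¹
ΔT = η·γ̇²·t_res / (ρ·cp) = 461 · (48.8454)² · 89.9635 / (921 · 2479) = 43.339 K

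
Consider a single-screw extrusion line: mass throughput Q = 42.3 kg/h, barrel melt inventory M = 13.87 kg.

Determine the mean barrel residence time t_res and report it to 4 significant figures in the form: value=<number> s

value=1180. s

Q_s = Q / 3600 = 42.3 / 3600 = 0.01175 kg/s
t_res = M / Q_s = 13.87 / 0.01175 = 1180.43 s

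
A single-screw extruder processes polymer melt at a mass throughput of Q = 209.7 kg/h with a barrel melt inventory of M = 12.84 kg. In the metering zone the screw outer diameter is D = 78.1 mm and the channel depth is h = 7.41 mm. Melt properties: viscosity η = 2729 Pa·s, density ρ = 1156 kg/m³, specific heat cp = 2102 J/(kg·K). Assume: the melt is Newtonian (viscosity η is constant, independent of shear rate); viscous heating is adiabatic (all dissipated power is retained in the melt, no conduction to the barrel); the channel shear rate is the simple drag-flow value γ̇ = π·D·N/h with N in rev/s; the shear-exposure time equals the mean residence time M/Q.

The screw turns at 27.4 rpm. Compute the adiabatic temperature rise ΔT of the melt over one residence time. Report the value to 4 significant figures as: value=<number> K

Q_s = Q / 3600 = 209.7 / 3600 = 0.05825 kg/s
t_res = M / Q_s = 12.84 / 0.05825 = 220.429 s
Geometry in metres: D = 78.1 mm → 0.0781 m, h = 7.41 mm → 0.00741 m; screw speed N = 27.4 rpm = 0.456667 rev/s
γ̇ = π D N / h = (π)(0.0781)(0.456667) / 0.00741 = 15.1211 s⁻¹
Adiabatic rise: ΔT = η γ̇² t_res / (ρ cp) = 2729·(15.1211)²·220.429 / (1156·2102) = 56.6039 K

value=56.60 K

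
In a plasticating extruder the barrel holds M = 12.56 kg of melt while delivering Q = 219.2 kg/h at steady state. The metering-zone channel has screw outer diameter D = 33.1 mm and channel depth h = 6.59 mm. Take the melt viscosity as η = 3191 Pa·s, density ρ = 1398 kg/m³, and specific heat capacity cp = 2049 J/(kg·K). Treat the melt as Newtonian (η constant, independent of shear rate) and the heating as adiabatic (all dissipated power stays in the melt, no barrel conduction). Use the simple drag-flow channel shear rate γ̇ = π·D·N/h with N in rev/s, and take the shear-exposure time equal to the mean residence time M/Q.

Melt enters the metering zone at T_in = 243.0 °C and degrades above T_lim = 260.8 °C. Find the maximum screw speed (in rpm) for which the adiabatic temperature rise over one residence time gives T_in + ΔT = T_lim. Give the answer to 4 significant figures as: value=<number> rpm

value=33.47 rpm

Throughput in SI: Q_s = 219.2 kg/h ÷ 3600 s/h = 0.0608889 kg/s
t_res = M / Q_s = 12.56 / 0.0608889 = 206.277 s
Convert to metres: D = 0.0331 m, h = 0.00659 m
ΔT_a = T_lim − T_in = 260.8 °C − 243.0 °C = 17.8 K
γ̇_max² = ΔT_a·ρ·cp / (η·t_res) = [17.8 × 1398 × 2049] / [3191 × 206.277] = 77.4624 s⁻²
γ̇_max = √77.4624 = 8.80127 s⁻¹
N_max = γ̇_max·h / (π·D) = 8.80127 · 0.00659 / (π · 0.0331) = 0.557767 rev/s = 33.466 rpm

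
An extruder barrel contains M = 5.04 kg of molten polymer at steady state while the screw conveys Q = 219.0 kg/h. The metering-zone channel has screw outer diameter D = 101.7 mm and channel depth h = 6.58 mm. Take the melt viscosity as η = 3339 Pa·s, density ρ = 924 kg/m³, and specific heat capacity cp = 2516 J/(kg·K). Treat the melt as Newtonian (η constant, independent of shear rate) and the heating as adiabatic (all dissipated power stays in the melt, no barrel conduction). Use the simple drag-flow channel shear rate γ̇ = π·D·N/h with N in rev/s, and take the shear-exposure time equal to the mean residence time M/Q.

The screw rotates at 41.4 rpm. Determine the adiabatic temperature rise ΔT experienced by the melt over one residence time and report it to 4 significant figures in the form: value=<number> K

value=133.6 K

Q_s = Q / 3600 = 219.0 / 3600 = 0.0608333 kg/s
Mean residence time: t_res = M/Q_s = 5.04 kg / 0.0608333 kg/s = 82.8493 s
Convert to SI: D = 0.1017 m, h = 0.00658 m, N = 41.4/60 = 0.69 rev/s
Shear rate: γ̇ = πDN/h = π·0.1017·0.69/0.00658 = 33.5038 s⁻¹
ΔT = η·γ̇²·t_res / (ρ·cp) = 3339 · (33.5038)² · 82.8493 / (924 · 2516) = 133.571 K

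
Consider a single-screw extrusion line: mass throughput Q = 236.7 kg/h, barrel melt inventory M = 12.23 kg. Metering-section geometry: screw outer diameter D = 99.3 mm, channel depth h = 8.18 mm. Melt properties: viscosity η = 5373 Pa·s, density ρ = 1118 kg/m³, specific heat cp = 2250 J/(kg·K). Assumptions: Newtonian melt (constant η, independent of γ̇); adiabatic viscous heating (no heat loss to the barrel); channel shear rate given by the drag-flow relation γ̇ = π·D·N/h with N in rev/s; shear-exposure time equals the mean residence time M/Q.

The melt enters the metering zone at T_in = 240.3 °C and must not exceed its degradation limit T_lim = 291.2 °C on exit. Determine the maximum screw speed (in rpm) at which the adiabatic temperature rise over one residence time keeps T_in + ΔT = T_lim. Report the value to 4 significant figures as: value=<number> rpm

Convert throughput: Q = 236.7 kg/h = 236.7/3600 = 0.06575 kg/s
Mean residence time: t_res = M/Q_s = 12.23 kg / 0.06575 kg/s = 186.008 s
Geometry in SI: D = 99.3 mm → 0.0993 m, h = 8.18 mm → 0.00818 m
Allowable rise: ΔT_a = T_lim − T_in = 291.2 − 240.3 = 50.9 K
γ̇_max² = ΔT_a·ρ·cp / (η·t_res) = [50.9 × 1118 × 2250] / [5373 × 186.008] = 128.113 s⁻²
γ̇_max = sqrt(128.113) = 11.3187 s⁻¹
N_max = γ̇_max·h / (π·D) = 11.3187 · 0.00818 / (π · 0.0993) = 0.296792 rev/s = 17.8075 rpm

value=17.81 rpm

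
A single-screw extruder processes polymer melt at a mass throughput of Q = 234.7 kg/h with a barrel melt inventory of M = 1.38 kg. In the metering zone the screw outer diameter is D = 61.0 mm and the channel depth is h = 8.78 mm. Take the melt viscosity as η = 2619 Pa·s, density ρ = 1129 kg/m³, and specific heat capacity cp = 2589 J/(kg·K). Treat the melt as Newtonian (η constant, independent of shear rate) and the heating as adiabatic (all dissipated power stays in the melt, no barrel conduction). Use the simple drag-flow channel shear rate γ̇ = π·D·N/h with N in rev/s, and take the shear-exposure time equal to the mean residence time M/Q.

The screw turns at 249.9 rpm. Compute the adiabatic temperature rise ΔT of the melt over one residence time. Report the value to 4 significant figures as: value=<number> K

value=156.7 K

Throughput in SI: Q_s = 234.7 kg/h ÷ 3600 s/h = 0.0651944 kg/s
t_res = M / Q_s = 1.38 ÷ 0.0651944 = 21.1674 s
Geometry in metres: D = 61.0 mm → 0.061 m, h = 8.78 mm → 0.00878 m; screw speed N = 249.9 rpm = 4.165 rev/s
γ̇ = π D N / h = (π)(0.061)(4.165) / 0.00878 = 90.9076 s⁻¹
ΔT = η·γ̇²·t_res / (ρ·cp) = 2619 · (90.9076)² · 21.1674 / (1129 · 2589) = 156.739 K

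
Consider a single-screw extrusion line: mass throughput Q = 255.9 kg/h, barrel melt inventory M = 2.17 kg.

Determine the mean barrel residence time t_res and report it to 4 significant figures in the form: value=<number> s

Throughput in SI: Q_s = 255.9 kg/h ÷ 3600 s/h = 0.0710833 kg/s
t_res = M / Q_s = 2.17 / 0.0710833 = 30.5275 s

value=30.53 s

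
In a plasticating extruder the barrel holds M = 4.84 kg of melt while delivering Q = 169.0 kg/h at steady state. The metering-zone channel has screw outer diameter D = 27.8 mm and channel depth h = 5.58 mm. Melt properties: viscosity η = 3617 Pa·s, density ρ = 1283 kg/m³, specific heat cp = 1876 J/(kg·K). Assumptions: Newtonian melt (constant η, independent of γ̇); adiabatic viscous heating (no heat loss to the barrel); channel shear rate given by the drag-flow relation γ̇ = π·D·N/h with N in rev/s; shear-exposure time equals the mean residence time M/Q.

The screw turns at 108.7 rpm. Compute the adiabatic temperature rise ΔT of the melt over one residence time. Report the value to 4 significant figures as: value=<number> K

Convert throughput: Q = 169.0 kg/h = 169.0/3600 = 0.0469444 kg/s
t_res = M / Q_s = 4.84 ÷ 0.0469444 = 103.101 s
Geometry in metres: D = 27.8 mm → 0.0278 m, h = 5.58 mm → 0.00558 m; screw speed N = 108.7 rpm = 1.81167 rev/s
γ̇ = π·D·N / h = π · 0.0278 · 1.81167 / 0.00558 = 28.3556 s⁻¹
Adiabatic rise: ΔT = η γ̇² t_res / (ρ cp) = 3617·(28.3556)²·103.101 / (1283·1876) = 124.574 K

value=124.6 K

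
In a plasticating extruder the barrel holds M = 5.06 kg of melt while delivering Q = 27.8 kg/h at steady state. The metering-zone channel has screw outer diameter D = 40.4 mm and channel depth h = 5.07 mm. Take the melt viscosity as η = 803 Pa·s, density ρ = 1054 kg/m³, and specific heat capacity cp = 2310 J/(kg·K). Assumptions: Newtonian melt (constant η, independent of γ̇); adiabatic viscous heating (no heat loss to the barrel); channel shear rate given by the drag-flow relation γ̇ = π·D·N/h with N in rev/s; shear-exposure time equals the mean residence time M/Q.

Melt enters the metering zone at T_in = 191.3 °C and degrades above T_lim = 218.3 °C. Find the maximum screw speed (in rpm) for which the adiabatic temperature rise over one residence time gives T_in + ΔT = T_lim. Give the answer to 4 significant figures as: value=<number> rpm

value=26.79 rpm

Throughput in SI: Q_s = 27.8 kg/h ÷ 3600 s/h = 0.00772222 kg/s
Mean residence time: t_res = M/Q_s = 5.06 kg / 0.00772222 kg/s = 655.252 s
Geometry in SI: D = 40.4 mm → 0.0404 m, h = 5.07 mm → 0.00507 m
Allowable rise: ΔT_a = T_lim − T_in = 218.3 − 191.3 = 27 K
γ̇_max² = ΔT_a·ρ·cp / (η·t_res) = [27 × 1054 × 2310] / [803 × 655.252] = 124.937 s⁻²
Take the square root: γ̇_max = √(124.937) = 11.1775 s⁻¹
N_max = γ̇_max h / (πD) = 11.1775·0.00507/(π·0.0404) = 0.446502 rev/s → ×60 = 26.7901 rpm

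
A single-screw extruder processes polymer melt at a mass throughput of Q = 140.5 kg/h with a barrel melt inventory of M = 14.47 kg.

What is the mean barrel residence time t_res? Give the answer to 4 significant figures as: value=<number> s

value=370.8 s

Q_s = Q / 3600 = 140.5 / 3600 = 0.0390278 kg/s
t_res = M / Q_s = 14.47 ÷ 0.0390278 = 370.762 s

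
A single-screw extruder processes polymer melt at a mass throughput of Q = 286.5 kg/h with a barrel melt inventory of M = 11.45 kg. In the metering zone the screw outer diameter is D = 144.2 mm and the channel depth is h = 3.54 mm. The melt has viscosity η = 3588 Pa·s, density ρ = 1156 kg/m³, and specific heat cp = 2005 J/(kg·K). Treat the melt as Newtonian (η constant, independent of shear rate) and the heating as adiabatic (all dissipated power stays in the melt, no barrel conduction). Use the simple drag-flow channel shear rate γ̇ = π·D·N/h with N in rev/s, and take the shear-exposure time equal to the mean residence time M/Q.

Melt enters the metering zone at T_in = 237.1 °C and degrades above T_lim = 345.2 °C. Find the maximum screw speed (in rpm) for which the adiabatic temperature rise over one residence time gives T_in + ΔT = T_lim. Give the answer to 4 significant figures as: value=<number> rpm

Throughput in SI: Q_s = 286.5 kg/h ÷ 3600 s/h = 0.0795833 kg/s
Mean residence time: t_res = M/Q_s = 11.45 kg / 0.0795833 kg/s = 143.874 s
Geometry in SI: D = 144.2 mm → 0.1442 m, h = 3.54 mm → 0.00354 m
Allowable rise: ΔT_a = T_lim − T_in = 345.2 − 237.1 = 108.1 K
Invert ΔT = ηγ̇²t_res/(ρcp) for γ̇: γ̇_max² = ΔT_a ρ cp / (η t_res) = 108.1·1156·2005 / (3588·143.874) = 485.358 s⁻²
γ̇_max = sqrt(485.358) = 22.0308 s⁻¹
Solve γ̇ = πDN/h for N: N_max = γ̇_max·h/(π·D) = 22.0308 × 0.00354 / (π × 0.1442) = 0.172155 rev/s = 10.3293 rpm

value=10.33 rpm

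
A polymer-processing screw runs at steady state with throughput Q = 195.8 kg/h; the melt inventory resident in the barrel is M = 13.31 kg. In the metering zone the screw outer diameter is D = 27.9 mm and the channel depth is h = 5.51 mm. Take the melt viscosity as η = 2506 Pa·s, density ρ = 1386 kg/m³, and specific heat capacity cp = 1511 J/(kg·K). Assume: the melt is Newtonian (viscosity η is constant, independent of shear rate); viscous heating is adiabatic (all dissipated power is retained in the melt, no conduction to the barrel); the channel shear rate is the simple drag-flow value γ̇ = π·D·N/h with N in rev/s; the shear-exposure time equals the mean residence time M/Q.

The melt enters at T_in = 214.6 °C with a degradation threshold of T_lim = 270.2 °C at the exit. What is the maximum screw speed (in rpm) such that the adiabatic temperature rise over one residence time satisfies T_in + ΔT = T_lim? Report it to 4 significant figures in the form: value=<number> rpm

value=51.97 rpm

Throughput in SI: Q_s = 195.8 kg/h ÷ 3600 s/h = 0.0543889 kg/s
Mean residence time: t_res = M/Q_s = 13.31 kg / 0.0543889 kg/s = 244.719 s
Geometry in SI: D = 27.9 mm → 0.0279 m, h = 5.51 mm → 0.00551 m
Allowable rise: ΔT_a = T_lim − T_in = 270.2 − 214.6 = 55.6 K
γ̇_max² = ΔT_a·ρ·cp/(η·t_res) = 55.6·1386·1511/(2506·244.719) = 189.869 s⁻²
γ̇_max = sqrt(189.869) = 13.7793 s⁻¹
N_max = γ̇_max h / (πD) = 13.7793·0.00551/(π·0.0279) = 0.866212 rev/s → ×60 = 51.9727 rpm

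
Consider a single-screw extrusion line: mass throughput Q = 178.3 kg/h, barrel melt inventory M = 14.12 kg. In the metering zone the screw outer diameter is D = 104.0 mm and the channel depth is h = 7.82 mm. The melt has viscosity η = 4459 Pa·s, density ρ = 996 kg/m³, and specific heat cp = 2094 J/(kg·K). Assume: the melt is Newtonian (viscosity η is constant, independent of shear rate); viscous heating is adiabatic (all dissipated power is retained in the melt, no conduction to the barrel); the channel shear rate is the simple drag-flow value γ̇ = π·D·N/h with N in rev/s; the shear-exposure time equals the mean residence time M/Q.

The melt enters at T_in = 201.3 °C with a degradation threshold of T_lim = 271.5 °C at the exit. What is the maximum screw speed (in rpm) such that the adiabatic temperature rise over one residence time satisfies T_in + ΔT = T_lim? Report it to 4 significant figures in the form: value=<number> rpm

Convert throughput: Q = 178.3 kg/h = 178.3/3600 = 0.0495278 kg/s
t_res = M / Q_s = 14.12 ÷ 0.0495278 = 285.093 s
D = 104.0 mm = 0.104 m;  h = 7.82 mm = 0.00782 m
ΔT_a = T_lim − T_in = 271.5 − 201.3 = 70.2 K
γ̇_max² = ΔT_a·ρ·cp / (η·t_res) = [70.2 × 996 × 2094] / [4459 × 285.093] = 115.173 s⁻²
γ̇_max = sqrt(115.173) = 10.7319 s⁻¹
Solve γ̇ = πDN/h for N: N_max = γ̇_max·h/(π·D) = 10.7319 × 0.00782 / (π × 0.104) = 0.256861 rev/s = 15.4117 rpm

value=15.41 rpm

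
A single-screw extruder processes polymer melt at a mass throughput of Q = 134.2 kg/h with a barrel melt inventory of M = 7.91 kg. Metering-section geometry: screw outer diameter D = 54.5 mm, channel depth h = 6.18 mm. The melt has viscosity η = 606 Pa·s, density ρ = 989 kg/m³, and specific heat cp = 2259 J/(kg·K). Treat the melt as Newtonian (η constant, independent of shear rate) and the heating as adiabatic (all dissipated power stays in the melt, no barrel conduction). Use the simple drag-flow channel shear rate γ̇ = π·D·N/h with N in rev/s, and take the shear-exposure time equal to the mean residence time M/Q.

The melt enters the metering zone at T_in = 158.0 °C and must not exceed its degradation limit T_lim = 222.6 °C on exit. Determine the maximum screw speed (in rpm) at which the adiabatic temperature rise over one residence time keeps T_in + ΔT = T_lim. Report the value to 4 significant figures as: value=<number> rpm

Convert throughput: Q = 134.2 kg/h = 134.2/3600 = 0.0372778 kg/s
t_res = M / Q_s = 7.91 / 0.0372778 = 212.191 s
Convert to metres: D = 0.0545 m, h = 0.00618 m
Allowable rise: ΔT_a = T_lim − T_in = 222.6 − 158.0 = 64.6 K
γ̇_max² = ΔT_a·ρ·cp / (η·t_res) = [64.6 × 989 × 2259] / [606 × 212.191] = 1122.4 s⁻²
Take the square root: γ̇_max = √(1122.4) = 33.5022 s⁻¹
N_max = γ̇_max·h / (π·D) = 33.5022 · 0.00618 / (π · 0.0545) = 1.20925 rev/s = 72.5548 rpm

value=72.55 rpm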